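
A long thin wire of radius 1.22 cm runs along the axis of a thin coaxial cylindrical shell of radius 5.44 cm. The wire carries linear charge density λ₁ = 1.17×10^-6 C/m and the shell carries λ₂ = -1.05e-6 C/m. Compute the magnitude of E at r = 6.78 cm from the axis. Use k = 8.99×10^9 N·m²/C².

|E| ≈ 3.18×10^4 V/m

Coaxial Gaussian cylinder, radius r = 6.78 cm, length L (r > 5.44 cm, enclosing both).
λ_enc = λ₁ + λ₂ = (1.17e-6) + (-1.05×10^-6) = 1.20×10^-7 C/m.
By Gauss's law (flux through the curved wall only), E·2πrL = λ_enc L/ε₀.
E = 2k|λ_enc|/r = 2(8.99×10^9)(1.20×10^-7)/(0.0678) = 3.18×10^4 N/C.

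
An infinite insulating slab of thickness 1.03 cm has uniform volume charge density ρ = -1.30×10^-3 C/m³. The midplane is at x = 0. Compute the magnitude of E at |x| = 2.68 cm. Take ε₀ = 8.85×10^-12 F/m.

7.56×10^5 N/C

The point |x| = 2.68 cm lies outside the slab (half-thickness 0.00515 m). A symmetric pillbox spanning the full slab encloses Q_enc = ρ·d·A.
Flux = 2EA ⇒ E = |ρ|d/(2ε₀), independent of distance outside.
E = (1.30×10^-3)(0.0103)/(2·8.85×10^-12) = 7.56×10^5 N/C.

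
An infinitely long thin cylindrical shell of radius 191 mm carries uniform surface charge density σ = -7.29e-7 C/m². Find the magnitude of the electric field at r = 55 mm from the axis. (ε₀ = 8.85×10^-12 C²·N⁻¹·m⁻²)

|E| = 0 N/C

Choose a coaxial cylinder of radius r = 55 mm (arbitrary length L) as the Gaussian surface (r < 191 mm, inside the shell).
All the surface charge lies outside this cylinder: Q_enc = 0, hence E = 0.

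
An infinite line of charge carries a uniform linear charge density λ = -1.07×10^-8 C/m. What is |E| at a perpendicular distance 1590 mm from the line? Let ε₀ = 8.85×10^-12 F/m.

By cylindrical symmetry E is radial; use a coaxial Gaussian cylinder of radius 1590 mm and length L.
Q_enc = λL, so λ_enc = -1.07×10^-8 C/m.
Applying ∮E·dA = Q_enc/ε₀ with the end caps contributing no flux:
E = |λ_enc|/(2πε₀r) = (1.07e-8)/(2π·8.85×10^-12·1.59) = 121 N/C.

E = 121 N/C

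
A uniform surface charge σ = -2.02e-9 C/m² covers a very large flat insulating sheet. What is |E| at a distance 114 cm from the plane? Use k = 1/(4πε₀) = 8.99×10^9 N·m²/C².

Choose a cylindrical pillbox piercing the sheet, end faces (area A) parallel to it.
Flux Φ = 2EA and Q_enc = σA, so 2EA = σA/ε₀ ⇒ E = |σ|/(2ε₀), independent of distance.
E = 2πk|σ| = 2π(8.99×10^9)(2.02×10^-9) = 114 N/C.

|E| = 114 N/C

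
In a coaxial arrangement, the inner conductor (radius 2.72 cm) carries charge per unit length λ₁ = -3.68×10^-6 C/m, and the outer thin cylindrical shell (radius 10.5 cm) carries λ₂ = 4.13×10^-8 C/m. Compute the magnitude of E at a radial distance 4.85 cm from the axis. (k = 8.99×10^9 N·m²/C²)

1.36×10^6 N/C

Coaxial Gaussian cylinder, radius r = 4.85 cm, length L (between the conductors, 2.72 cm < r < 10.5 cm).
The shell at 10.5 cm lies outside the Gaussian surface, so λ_enc = λ₁ = -3.68×10^-6 C/m.
Since E is radial and uniform over the curved surface, Φ = E·2πrL = Q_enc/ε₀ = λ_enc L/ε₀.
E = 2k|λ_enc|/r = 2(8.99×10^9)(3.68×10^-6)/(0.0485) = 1.36e6 N/C.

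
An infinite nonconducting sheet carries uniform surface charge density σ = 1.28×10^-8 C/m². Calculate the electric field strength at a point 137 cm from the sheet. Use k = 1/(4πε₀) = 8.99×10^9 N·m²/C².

Choose a cylindrical pillbox piercing the sheet, end faces (area A) parallel to it.
Flux Φ = 2EA and Q_enc = σA, so 2EA = σA/ε₀ ⇒ E = |σ|/(2ε₀), independent of distance.
E = 2πk|σ| = 2π(8.99×10^9)(1.28×10^-8) = 723 N/C.

|E| ≈ 723 N/C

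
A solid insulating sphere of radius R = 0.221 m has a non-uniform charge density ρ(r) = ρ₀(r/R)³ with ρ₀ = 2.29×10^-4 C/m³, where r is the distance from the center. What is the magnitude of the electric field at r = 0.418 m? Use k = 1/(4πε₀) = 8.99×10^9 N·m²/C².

|E| ≈ 2.66e5 V/m

By spherical symmetry E is radial; choose a Gaussian sphere of radius r = 0.418 m (r > R, all charge enclosed).
Q_enc = 4π ∫₀^R ρ₀(r'/R)^3 r'² dr' = 4πρ₀R³/6 = 5.177×10^-6 C.
Applying ∮E·dA = Q_enc/ε₀ with Φ = E(4πr²):
E = k|Q_enc|/r² = (8.99×10^9)(5.177e-6)/(0.418)² = 2.66×10^5 N/C.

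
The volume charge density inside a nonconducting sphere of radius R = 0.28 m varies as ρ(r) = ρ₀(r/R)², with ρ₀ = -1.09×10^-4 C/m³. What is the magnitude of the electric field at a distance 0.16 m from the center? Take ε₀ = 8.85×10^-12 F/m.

E = 1.29×10^5 V/m

Use a concentric Gaussian sphere at r = 0.16 m (r < R).
Integrate the density: Q_enc = 4π ∫₀^r ρ₀(r'/R)^2 r'² dr' = 4πρ₀ r^5/(5·R²) = -3.664e-7 C.
Gauss's law: E·4πr² = Q_enc/ε₀.
E = |Q_enc|/(4πε₀r²) = (3.664×10^-7)/(4π·8.85×10^-12·(0.16)²) = 1.29×10^5 N/C.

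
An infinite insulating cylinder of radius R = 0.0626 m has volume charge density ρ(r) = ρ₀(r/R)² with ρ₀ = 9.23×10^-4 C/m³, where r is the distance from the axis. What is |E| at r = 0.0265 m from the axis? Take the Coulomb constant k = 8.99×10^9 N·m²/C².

Choose a coaxial cylinder of radius r = 0.0265 m (arbitrary length L) as the Gaussian surface (r < R).
Integrating ρ over the cross-section to radius r: λ_enc = (2πρ₀/R²) ∫₀^r r'^3 dr' = 2πρ₀ r^4/(4·R²) = 1.825×10^-7 C/m.
Since E is radial and uniform over the curved surface, Φ = E·2πrL = Q_enc/ε₀ = λ_enc L/ε₀.
E = 2k|λ_enc|/r = 2(8.99×10^9)(1.825e-7)/(0.0265) = 1.24×10^5 N/C.

E ≈ 1.24×10^5 N/C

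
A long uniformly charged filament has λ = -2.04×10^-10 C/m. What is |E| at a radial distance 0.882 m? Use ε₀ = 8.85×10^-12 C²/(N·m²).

|E| = 4.16 V/m

Choose a coaxial cylinder of radius r = 0.882 m (arbitrary length L) as the Gaussian surface.
Q_enc = λL, so λ_enc = -2.04×10^-10 C/m.
Gauss's law: E·2πrL = λ_enc L/ε₀.
E = |λ_enc|/(2πε₀r) = (2.04e-10)/(2π·8.85×10^-12·0.882) = 4.16 N/C.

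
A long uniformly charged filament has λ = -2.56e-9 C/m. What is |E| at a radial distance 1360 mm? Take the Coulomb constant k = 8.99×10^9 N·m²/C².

|E| = 33.8 N/C

Choose a coaxial cylinder of radius r = 1360 mm (arbitrary length L) as the Gaussian surface.
Q_enc = λL, so λ_enc = -2.56×10^-9 C/m.
Applying ∮E·dA = Q_enc/ε₀ with the end caps contributing no flux:
E = 2k|λ_enc|/r = 2(8.99×10^9)(2.56×10^-9)/(1.36) = 33.8 N/C.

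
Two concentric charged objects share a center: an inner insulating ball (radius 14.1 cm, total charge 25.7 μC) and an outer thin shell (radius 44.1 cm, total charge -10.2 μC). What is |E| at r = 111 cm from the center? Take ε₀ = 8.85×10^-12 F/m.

|E| ≈ 1.13×10^5 N/C

Symmetry ⇒ E = E(r) r̂. Gaussian sphere of radius r = 111 cm (r > 44.1 cm, enclosing both).
Q_enc = (25.7 μC) + (-10.2 μC) = 1.55×10^-5 C.
Applying ∮E·dA = Q_enc/ε₀ with Φ = E(4πr²):
E = |Q_enc|/(4πε₀r²) = (1.55×10^-5)/(4π·8.85×10^-12·(1.11)²) = 1.13e5 N/C.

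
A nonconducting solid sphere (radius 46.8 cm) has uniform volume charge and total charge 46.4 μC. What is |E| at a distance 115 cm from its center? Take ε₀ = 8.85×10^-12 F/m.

By spherical symmetry E is radial; choose a Gaussian sphere of radius r = 115 cm (r > R, so the entire charge is enclosed).
Q_enc = 46.4 μC = 4.64e-5 C.
Since E is radial and uniform over the Gaussian sphere, Φ = E·4πr² = Q_enc/ε₀.
E = |Q_enc|/(4πε₀r²) = (4.64×10^-5)/(4π·8.85×10^-12·(1.15)²) = 3.15×10^5 N/C.

|E| ≈ 3.15×10^5 N/C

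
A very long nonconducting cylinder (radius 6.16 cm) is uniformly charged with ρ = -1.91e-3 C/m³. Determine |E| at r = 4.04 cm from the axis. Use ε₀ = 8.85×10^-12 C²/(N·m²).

Choose a coaxial cylinder of radius r = 4.04 cm (arbitrary length L) as the Gaussian surface (r < R).
Enclosed charge per unit length: λ_enc = ρ·πr² = (-1.91e-3)π(0.0404)² = -9.794×10^-6 C/m.
By Gauss's law (flux through the curved wall only), E·2πrL = λ_enc L/ε₀.
E = |λ_enc|/(2πε₀r) = (9.794×10^-6)/(2π·8.85×10^-12·0.0404) = 4.36×10^6 N/C.

E = 4.36×10^6 V/m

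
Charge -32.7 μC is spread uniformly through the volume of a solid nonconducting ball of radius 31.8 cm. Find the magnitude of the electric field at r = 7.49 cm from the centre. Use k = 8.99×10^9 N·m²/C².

E ≈ 6.85e5 V/m

Take a concentric spherical Gaussian surface of radius r = 7.49 cm (r < R).
For a uniform sphere the enclosed fraction is (r/R)³, so Q_enc = (-32.7 μC)(0.0749/0.318)³ = -4.273×10^-7 C.
Since E is radial and uniform over the Gaussian sphere, Φ = E·4πr² = Q_enc/ε₀.
E = k|Q_enc|/r² = (8.99×10^9)(4.273e-7)/(0.0749)² = 6.85e5 N/C.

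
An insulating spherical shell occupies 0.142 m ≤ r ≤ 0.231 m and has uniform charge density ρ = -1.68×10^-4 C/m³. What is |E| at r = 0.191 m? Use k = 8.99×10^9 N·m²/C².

E = 7.12e5 N/C

By spherical symmetry E is radial; choose a Gaussian sphere of radius r = 0.191 m (within the shell material, 0.142 m < r < 0.231 m).
Only the shell between 0.142 m and r is enclosed: Q_enc = ρ·(4π/3)(r³ − a³) = (-1.68×10^-4)·(4π/3)·((0.191)³ − (0.142)³) = -2.888×10^-6 C.
Since E is radial and uniform over the Gaussian sphere, Φ = E·4πr² = Q_enc/ε₀.
E = k|Q_enc|/r² = (8.99×10^9)(2.888e-6)/(0.191)² = 7.12×10^5 N/C.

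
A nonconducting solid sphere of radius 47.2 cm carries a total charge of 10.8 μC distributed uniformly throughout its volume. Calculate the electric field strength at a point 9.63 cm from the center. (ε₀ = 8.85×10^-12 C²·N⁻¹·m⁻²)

E ≈ 8.89×10^4 V/m

Symmetry ⇒ E = E(r) r̂. Gaussian sphere of radius r = 9.63 cm (r < R).
Only the charge within r is enclosed: Q_enc = Q·(r/R)³ = (10.8 μC)·(9.63 cm/47.2 cm)³ = 9.172×10^-8 C.
Since E is radial and uniform over the Gaussian sphere, Φ = E·4πr² = Q_enc/ε₀.
E = |Q_enc|/(4πε₀r²) = (9.172e-8)/(4π·8.85×10^-12·(0.0963)²) = 8.89×10^4 N/C.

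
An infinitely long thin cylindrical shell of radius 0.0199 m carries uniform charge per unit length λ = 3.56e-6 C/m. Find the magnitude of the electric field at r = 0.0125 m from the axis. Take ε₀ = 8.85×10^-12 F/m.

E = 0

By cylindrical symmetry E is radial; use a coaxial Gaussian cylinder of radius 0.0125 m and length L (r < 0.0199 m, inside the shell).
All the surface charge lies outside this cylinder: Q_enc = 0, hence E = 0.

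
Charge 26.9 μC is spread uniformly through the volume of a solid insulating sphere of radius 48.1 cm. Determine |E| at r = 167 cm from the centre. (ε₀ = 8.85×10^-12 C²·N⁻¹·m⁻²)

By spherical symmetry E is radial; choose a Gaussian sphere of radius r = 167 cm (r > R, so the entire charge is enclosed).
Q_enc = 26.9 μC = 2.69e-5 C.
By Gauss's law, ∮E·dA = E·4πr² = Q_enc/ε₀.
E = |Q_enc|/(4πε₀r²) = (2.69×10^-5)/(4π·8.85×10^-12·(1.67)²) = 8.67e4 N/C.

|E| = 8.67×10^4 N/C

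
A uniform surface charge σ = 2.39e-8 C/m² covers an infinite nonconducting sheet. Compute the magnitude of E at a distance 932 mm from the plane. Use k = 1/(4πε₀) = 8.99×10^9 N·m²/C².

|E| = 1.35e3 N/C

The symmetry is planar: E is normal to the sheet and the same magnitude on both sides. Take a pillbox straddling the sheet with end-cap area A.
Flux Φ = 2EA and Q_enc = σA, so 2EA = σA/ε₀ ⇒ E = |σ|/(2ε₀), independent of distance.
E = 2πk|σ| = 2π(8.99×10^9)(2.39×10^-8) = 1.35e3 N/C.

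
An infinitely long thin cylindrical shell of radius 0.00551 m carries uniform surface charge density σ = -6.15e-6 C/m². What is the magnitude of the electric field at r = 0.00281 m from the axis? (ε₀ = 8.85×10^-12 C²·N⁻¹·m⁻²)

Coaxial Gaussian cylinder, radius r = 0.00281 m, length L (r < 0.00551 m, inside the shell).
No charge is enclosed, so Gauss's law gives E·2πrL = 0 ⇒ E = 0.

E = 0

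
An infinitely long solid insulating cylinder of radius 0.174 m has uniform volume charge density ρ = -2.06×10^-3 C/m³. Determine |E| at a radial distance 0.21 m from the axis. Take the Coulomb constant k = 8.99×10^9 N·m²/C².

|E| ≈ 1.68e7 N/C

Take a coaxial cylindrical Gaussian surface of radius r = 0.21 m and length L (r > 0.174 m, full cross-section enclosed).
λ_enc = ρ·πR² = (-2.06×10^-3)π(0.174)² = -1.959×10^-4 C/m.
Gauss's law: E·2πrL = λ_enc L/ε₀.
E = 2k|λ_enc|/r = 2(8.99×10^9)(1.959e-4)/(0.21) = 1.68e7 N/C.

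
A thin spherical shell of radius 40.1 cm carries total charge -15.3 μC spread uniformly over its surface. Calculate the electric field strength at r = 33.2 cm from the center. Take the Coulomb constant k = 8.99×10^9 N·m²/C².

Symmetry ⇒ E = E(r) r̂. Gaussian sphere of radius r = 33.2 cm (inside the shell, r < 40.1 cm).
No charge lies within this surface, so Q_enc = 0 and Gauss's law gives E·4πr² = 0 ⇒ E = 0.

E = 0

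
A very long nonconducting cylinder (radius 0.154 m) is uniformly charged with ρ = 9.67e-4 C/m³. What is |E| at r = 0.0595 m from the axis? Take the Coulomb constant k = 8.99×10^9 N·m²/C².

By cylindrical symmetry E is radial; use a coaxial Gaussian cylinder of radius 0.0595 m and length L (r < R).
Enclosed charge per unit length: λ_enc = ρ·πr² = (9.67×10^-4)π(0.0595)² = 1.075×10^-5 C/m.
By Gauss's law (flux through the curved wall only), E·2πrL = λ_enc L/ε₀.
E = 2k|λ_enc|/r = 2(8.99×10^9)(1.075×10^-5)/(0.0595) = 3.25×10^6 N/C.

3.25e6 N/C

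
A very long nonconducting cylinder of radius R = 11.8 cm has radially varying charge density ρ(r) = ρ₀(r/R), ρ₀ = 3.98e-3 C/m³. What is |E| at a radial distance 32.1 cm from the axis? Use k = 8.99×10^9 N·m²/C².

|E| ≈ 6.50e6 N/C

Choose a coaxial cylinder of radius r = 32.1 cm (arbitrary length L) as the Gaussian surface (r > R, full charge per length enclosed).
λ_enc = 2π ∫₀^R ρ₀(r'/R)^1 r' dr' = 2πρ₀R²/3 = 1.161×10^-4 C/m.
Gauss's law: E·2πrL = λ_enc L/ε₀.
E = 2k|λ_enc|/r = 2(8.99×10^9)(1.161×10^-4)/(0.321) = 6.50e6 N/C.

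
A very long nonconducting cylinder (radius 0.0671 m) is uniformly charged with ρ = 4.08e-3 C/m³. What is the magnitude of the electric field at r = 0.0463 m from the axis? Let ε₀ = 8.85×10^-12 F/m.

|E| = 1.07×10^7 V/m

Coaxial Gaussian cylinder, radius r = 0.0463 m, length L (r < R).
Charge inside radius r per length L is ρ·πr²·L, so λ_enc = ρπr² = 2.748×10^-5 C/m.
By Gauss's law (flux through the curved wall only), E·2πrL = λ_enc L/ε₀.
E = |λ_enc|/(2πε₀r) = (2.748e-5)/(2π·8.85×10^-12·0.0463) = 1.07×10^7 N/C.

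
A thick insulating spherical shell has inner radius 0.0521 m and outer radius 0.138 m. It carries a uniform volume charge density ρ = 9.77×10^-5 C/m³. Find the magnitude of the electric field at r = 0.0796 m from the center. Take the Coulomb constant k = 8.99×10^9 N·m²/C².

Symmetry ⇒ E = E(r) r̂. Gaussian sphere of radius r = 0.0796 m (within the shell material, 0.0521 m < r < 0.138 m).
Enclosed charge is the volume from a to r: Q_enc = (4π/3)ρ(r³ − a³) = 1.485e-7 C.
Applying ∮E·dA = Q_enc/ε₀ with Φ = E(4πr²):
E = k|Q_enc|/r² = (8.99×10^9)(1.485×10^-7)/(0.0796)² = 2.11×10^5 N/C.

|E| ≈ 2.11e5 N/C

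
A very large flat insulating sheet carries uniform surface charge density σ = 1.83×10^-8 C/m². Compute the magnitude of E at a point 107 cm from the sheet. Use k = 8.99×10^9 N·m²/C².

By planar symmetry E is perpendicular to the sheet and uniform; use a Gaussian pillbox with flat faces of area A on each side of the sheet.
Flux Φ = 2EA and Q_enc = σA, so 2EA = σA/ε₀ ⇒ E = |σ|/(2ε₀), independent of distance.
E = 2πk|σ| = 2π(8.99×10^9)(1.83e-8) = 1.03×10^3 N/C.

E ≈ 1.03×10^3 N/C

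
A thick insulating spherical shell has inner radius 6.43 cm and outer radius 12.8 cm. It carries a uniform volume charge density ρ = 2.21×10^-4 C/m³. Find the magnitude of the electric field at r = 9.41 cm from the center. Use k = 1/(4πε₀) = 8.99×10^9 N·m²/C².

Use a concentric Gaussian sphere at r = 9.41 cm (within the shell material, 6.43 cm < r < 12.8 cm).
Enclosed charge is the volume from a to r: Q_enc = (4π/3)ρ(r³ − a³) = 5.252×10^-7 C.
By Gauss's law, ∮E·dA = E·4πr² = Q_enc/ε₀.
E = k|Q_enc|/r² = (8.99×10^9)(5.252e-7)/(0.0941)² = 5.33×10^5 N/C.

E = 5.33×10^5 N/C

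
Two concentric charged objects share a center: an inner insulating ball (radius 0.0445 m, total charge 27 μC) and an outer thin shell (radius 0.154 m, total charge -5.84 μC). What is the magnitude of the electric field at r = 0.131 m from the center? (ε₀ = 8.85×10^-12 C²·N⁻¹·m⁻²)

Take a concentric spherical Gaussian surface of radius r = 0.131 m (between the bodies, 0.0445 m < r < 0.154 m).
The shell at 0.154 m lies outside the Gaussian surface, so Q_enc = 27 μC = 2.70×10^-5 C.
Since E is radial and uniform over the Gaussian sphere, Φ = E·4πr² = Q_enc/ε₀.
E = |Q_enc|/(4πε₀r²) = (2.70e-5)/(4π·8.85×10^-12·(0.131)²) = 1.41e7 N/C.

|E| = 1.41×10^7 N/C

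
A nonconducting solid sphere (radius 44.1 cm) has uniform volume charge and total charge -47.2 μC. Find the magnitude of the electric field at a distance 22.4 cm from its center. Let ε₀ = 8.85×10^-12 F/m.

|E| ≈ 1.11×10^6 V/m

Take a concentric spherical Gaussian surface of radius r = 22.4 cm (r < R).
Only the charge within r is enclosed: Q_enc = Q·(r/R)³ = (-47.2 μC)·(22.4 cm/44.1 cm)³ = -6.185×10^-6 C.
Since E is radial and uniform over the Gaussian sphere, Φ = E·4πr² = Q_enc/ε₀.
E = |Q_enc|/(4πε₀r²) = (6.185e-6)/(4π·8.85×10^-12·(0.224)²) = 1.11e6 N/C.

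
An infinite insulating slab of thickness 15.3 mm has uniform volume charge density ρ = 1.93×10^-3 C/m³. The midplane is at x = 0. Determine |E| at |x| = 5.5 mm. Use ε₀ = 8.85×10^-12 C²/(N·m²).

By symmetry E is perpendicular to the slab. A Gaussian pillbox from −5.5 mm to +5.5 mm (face area A) lies entirely within the slab.
Q_enc = ρ·(2x)·A and flux = 2EA, so 2EA = 2ρxA/ε₀ ⇒ E = |ρ|x/ε₀.
E = (1.93×10^-3)(0.0055)/(8.85×10^-12) = 1.20e6 N/C.

E ≈ 1.20×10^6 N/C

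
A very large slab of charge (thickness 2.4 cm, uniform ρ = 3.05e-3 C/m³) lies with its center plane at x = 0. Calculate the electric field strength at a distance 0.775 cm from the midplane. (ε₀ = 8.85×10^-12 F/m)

2.67e6 V/m

By symmetry E is perpendicular to the slab. A Gaussian pillbox from −0.775 cm to +0.775 cm (face area A) lies entirely within the slab.
Q_enc = ρ·(2x)·A and flux = 2EA, so 2EA = 2ρxA/ε₀ ⇒ E = |ρ|x/ε₀.
E = (3.05×10^-3)(0.00775)/(8.85×10^-12) = 2.67e6 N/C.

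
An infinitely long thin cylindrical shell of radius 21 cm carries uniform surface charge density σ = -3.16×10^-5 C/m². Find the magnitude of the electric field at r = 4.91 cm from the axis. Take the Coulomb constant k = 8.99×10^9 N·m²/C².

E = 0 (no enclosed charge)

By cylindrical symmetry E is radial; use a coaxial Gaussian cylinder of radius 4.91 cm and length L (r < 21 cm, inside the shell).
No charge is enclosed, so Gauss's law gives E·2πrL = 0 ⇒ E = 0.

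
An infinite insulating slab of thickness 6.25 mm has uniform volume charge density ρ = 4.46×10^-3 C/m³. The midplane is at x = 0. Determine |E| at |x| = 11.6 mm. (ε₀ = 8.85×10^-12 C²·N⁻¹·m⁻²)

The point |x| = 11.6 mm lies outside the slab (half-thickness 0.003125 m). A symmetric pillbox spanning the full slab encloses Q_enc = ρ·d·A.
Flux = 2EA ⇒ E = |ρ|d/(2ε₀), independent of distance outside.
E = (4.46×10^-3)(0.00625)/(2·8.85×10^-12) = 1.57×10^6 N/C.

E = 1.57×10^6 V/m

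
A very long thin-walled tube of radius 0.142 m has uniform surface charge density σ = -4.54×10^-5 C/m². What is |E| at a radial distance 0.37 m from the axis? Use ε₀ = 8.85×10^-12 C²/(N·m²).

Take a coaxial cylindrical Gaussian surface of radius r = 0.37 m and length L (r > 0.142 m).
The whole shell is enclosed: λ_enc = σ·2πR = (-4.54×10^-5)·2π·(0.142) = -4.051e-5 C/m.
Since E is radial and uniform over the curved surface, Φ = E·2πrL = Q_enc/ε₀ = λ_enc L/ε₀.
E = |λ_enc|/(2πε₀r) = (4.051×10^-5)/(2π·8.85×10^-12·0.37) = 1.97e6 N/C.

|E| ≈ 1.97×10^6 V/m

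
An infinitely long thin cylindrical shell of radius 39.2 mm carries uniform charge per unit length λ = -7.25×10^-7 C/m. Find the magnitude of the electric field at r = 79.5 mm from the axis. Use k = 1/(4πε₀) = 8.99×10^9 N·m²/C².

Take a coaxial cylindrical Gaussian surface of radius r = 79.5 mm and length L (r > 39.2 mm).
The full line charge is enclosed: λ_enc = -7.25×10^-7 C/m.
Gauss's law: E·2πrL = λ_enc L/ε₀.
E = 2k|λ_enc|/r = 2(8.99×10^9)(7.25×10^-7)/(0.0795) = 1.64×10^5 N/C.

|E| ≈ 1.64e5 V/m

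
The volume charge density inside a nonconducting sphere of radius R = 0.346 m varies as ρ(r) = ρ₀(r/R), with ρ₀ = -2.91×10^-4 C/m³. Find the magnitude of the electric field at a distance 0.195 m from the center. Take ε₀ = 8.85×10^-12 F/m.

Take a concentric spherical Gaussian surface of radius r = 0.195 m (r < R).
Integrate the density: Q_enc = 4π ∫₀^r ρ₀(r'/R)^1 r'² dr' = 4πρ₀ r^4/(4·R) = -3.82×10^-6 C.
By Gauss's law, ∮E·dA = E·4πr² = Q_enc/ε₀.
E = |Q_enc|/(4πε₀r²) = (3.82×10^-6)/(4π·8.85×10^-12·(0.195)²) = 9.03×10^5 N/C.

E ≈ 9.03×10^5 N/C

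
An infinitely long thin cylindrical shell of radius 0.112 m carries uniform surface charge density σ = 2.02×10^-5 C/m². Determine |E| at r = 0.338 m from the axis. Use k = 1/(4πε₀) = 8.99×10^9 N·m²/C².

7.56×10^5 V/m

Take a coaxial cylindrical Gaussian surface of radius r = 0.338 m and length L (r > 0.112 m).
The whole shell is enclosed: λ_enc = σ·2πR = (2.02×10^-5)·2π·(0.112) = 1.422e-5 C/m.
Applying ∮E·dA = Q_enc/ε₀ with the end caps contributing no flux:
E = 2k|λ_enc|/r = 2(8.99×10^9)(1.422×10^-5)/(0.338) = 7.56e5 N/C.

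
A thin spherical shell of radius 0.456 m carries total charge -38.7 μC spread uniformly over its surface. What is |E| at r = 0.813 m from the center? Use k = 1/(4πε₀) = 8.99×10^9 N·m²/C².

Use a concentric Gaussian sphere at r = 0.813 m (r > 0.456 m).
The entire shell is enclosed: Q_enc = -3.87×10^-5 C.
Gauss's law: E·4πr² = Q_enc/ε₀.
E = k|Q_enc|/r² = (8.99×10^9)(3.87×10^-5)/(0.813)² = 5.26e5 N/C.

E = 5.26e5 N/C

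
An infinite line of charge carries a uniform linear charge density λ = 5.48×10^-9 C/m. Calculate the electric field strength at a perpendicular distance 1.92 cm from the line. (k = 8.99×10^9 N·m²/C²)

Choose a coaxial cylinder of radius r = 1.92 cm (arbitrary length L) as the Gaussian surface.
Q_enc = λL, so λ_enc = 5.48×10^-9 C/m.
Gauss's law: E·2πrL = λ_enc L/ε₀.
E = 2k|λ_enc|/r = 2(8.99×10^9)(5.48e-9)/(0.0192) = 5.13×10^3 N/C.

E ≈ 5.13×10^3 N/C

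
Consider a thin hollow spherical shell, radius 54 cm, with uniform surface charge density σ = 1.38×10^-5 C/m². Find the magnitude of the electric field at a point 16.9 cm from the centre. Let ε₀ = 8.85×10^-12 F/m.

|E| = 0 N/C

Symmetry ⇒ E = E(r) r̂. Gaussian sphere of radius r = 16.9 cm (inside the shell, r < 54 cm).
All the charge is outside the Gaussian surface: Q_enc = 0, hence E = 0 everywhere inside the shell.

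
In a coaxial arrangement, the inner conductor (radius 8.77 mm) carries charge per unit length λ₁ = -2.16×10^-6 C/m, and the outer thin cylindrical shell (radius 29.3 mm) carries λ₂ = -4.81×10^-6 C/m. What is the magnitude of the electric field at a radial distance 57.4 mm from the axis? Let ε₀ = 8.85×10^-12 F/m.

2.18×10^6 V/m

By cylindrical symmetry E is radial; use a coaxial Gaussian cylinder of radius 57.4 mm and length L (r > 29.3 mm, enclosing both).
λ_enc = λ₁ + λ₂ = (-2.16×10^-6) + (-4.81×10^-6) = -6.97×10^-6 C/m.
Applying ∮E·dA = Q_enc/ε₀ with the end caps contributing no flux:
E = |λ_enc|/(2πε₀r) = (6.97×10^-6)/(2π·8.85×10^-12·0.0574) = 2.18×10^6 N/C.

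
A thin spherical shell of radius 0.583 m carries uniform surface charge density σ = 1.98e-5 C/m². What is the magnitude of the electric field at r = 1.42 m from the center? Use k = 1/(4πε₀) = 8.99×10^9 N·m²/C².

Use a concentric Gaussian sphere at r = 1.42 m (r > 0.583 m).
The entire shell is enclosed: Q_enc = σ·4πR² = (1.98×10^-5)·4π·(0.583)² = 8.457e-5 C.
Gauss's law: E·4πr² = Q_enc/ε₀.
E = k|Q_enc|/r² = (8.99×10^9)(8.457×10^-5)/(1.42)² = 3.77e5 N/C.

|E| ≈ 3.77×10^5 N/C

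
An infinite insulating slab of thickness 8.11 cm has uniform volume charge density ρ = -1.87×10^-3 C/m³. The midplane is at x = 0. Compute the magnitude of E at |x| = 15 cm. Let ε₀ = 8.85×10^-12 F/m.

The point |x| = 15 cm lies outside the slab (half-thickness 0.04055 m). A symmetric pillbox spanning the full slab encloses Q_enc = ρ·d·A.
Flux = 2EA ⇒ E = |ρ|d/(2ε₀), independent of distance outside.
E = (1.87×10^-3)(0.0811)/(2·8.85×10^-12) = 8.57×10^6 N/C.

E ≈ 8.57×10^6 V/m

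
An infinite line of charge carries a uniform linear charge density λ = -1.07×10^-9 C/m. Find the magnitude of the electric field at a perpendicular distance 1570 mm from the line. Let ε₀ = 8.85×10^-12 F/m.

Take a coaxial cylindrical Gaussian surface of radius r = 1570 mm and length L.
Q_enc = λL, so λ_enc = -1.07×10^-9 C/m.
Applying ∮E·dA = Q_enc/ε₀ with the end caps contributing no flux:
E = |λ_enc|/(2πε₀r) = (1.07×10^-9)/(2π·8.85×10^-12·1.57) = 12.3 N/C.

|E| = 12.3 V/m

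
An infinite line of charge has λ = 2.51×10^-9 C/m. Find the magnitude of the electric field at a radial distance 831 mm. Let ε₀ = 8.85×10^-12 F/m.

Choose a coaxial cylinder of radius r = 831 mm (arbitrary length L) as the Gaussian surface.
Q_enc = λL, so λ_enc = 2.51e-9 C/m.
By Gauss's law (flux through the curved wall only), E·2πrL = λ_enc L/ε₀.
E = |λ_enc|/(2πε₀r) = (2.51×10^-9)/(2π·8.85×10^-12·0.831) = 54.3 N/C.

|E| ≈ 54.3 V/m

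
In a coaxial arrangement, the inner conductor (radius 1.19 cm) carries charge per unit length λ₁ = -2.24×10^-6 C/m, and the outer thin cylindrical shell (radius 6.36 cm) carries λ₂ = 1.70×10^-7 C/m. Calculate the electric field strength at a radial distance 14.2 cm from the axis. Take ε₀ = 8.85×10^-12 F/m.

Coaxial Gaussian cylinder, radius r = 14.2 cm, length L (r > 6.36 cm, enclosing both).
λ_enc = λ₁ + λ₂ = (-2.24×10^-6) + (1.70×10^-7) = -2.07×10^-6 C/m.
Applying ∮E·dA = Q_enc/ε₀ with the end caps contributing no flux:
E = |λ_enc|/(2πε₀r) = (2.07×10^-6)/(2π·8.85×10^-12·0.142) = 2.62×10^5 N/C.

2.62×10^5 N/C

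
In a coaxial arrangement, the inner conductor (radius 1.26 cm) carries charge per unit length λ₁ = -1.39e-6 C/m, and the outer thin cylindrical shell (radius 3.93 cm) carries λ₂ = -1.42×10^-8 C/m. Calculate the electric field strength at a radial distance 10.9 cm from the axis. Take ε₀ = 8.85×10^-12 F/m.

2.32×10^5 N/C

By cylindrical symmetry E is radial; use a coaxial Gaussian cylinder of radius 10.9 cm and length L (r > 3.93 cm, enclosing both).
λ_enc = λ₁ + λ₂ = (-1.39e-6) + (-1.42×10^-8) = -1.404×10^-6 C/m.
Gauss's law: E·2πrL = λ_enc L/ε₀.
E = |λ_enc|/(2πε₀r) = (1.404×10^-6)/(2π·8.85×10^-12·0.109) = 2.32×10^5 N/C.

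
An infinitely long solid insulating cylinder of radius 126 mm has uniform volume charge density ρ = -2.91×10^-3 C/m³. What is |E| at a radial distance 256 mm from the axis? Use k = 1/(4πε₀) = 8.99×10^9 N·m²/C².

|E| = 1.02e7 N/C

Choose a coaxial cylinder of radius r = 256 mm (arbitrary length L) as the Gaussian surface (r > 126 mm, full cross-section enclosed).
λ_enc = ρ·πR² = (-2.91×10^-3)π(0.126)² = -1.451×10^-4 C/m.
Applying ∮E·dA = Q_enc/ε₀ with the end caps contributing no flux:
E = 2k|λ_enc|/r = 2(8.99×10^9)(1.451e-4)/(0.256) = 1.02e7 N/C.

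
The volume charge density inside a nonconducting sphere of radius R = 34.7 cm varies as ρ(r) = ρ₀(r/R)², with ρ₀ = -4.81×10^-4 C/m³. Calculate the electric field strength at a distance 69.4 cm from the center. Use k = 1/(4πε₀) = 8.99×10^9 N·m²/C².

9.43×10^5 V/m

Symmetry ⇒ E = E(r) r̂. Gaussian sphere of radius r = 69.4 cm (r > R, all charge enclosed).
Q_enc = 4π ∫₀^R ρ₀(r'/R)^2 r'² dr' = 4πρ₀R³/5 = -5.051×10^-5 C.
Gauss's law: E·4πr² = Q_enc/ε₀.
E = k|Q_enc|/r² = (8.99×10^9)(5.051e-5)/(0.694)² = 9.43×10^5 N/C.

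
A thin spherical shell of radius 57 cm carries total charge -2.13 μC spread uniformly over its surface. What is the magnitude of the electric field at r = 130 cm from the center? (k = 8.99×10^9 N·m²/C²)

E ≈ 1.13×10^4 N/C

Symmetry ⇒ E = E(r) r̂. Gaussian sphere of radius r = 130 cm (r > 57 cm).
The entire shell is enclosed: Q_enc = -2.13×10^-6 C.
Since E is radial and uniform over the Gaussian sphere, Φ = E·4πr² = Q_enc/ε₀.
E = k|Q_enc|/r² = (8.99×10^9)(2.13×10^-6)/(1.3)² = 1.13×10^4 N/C.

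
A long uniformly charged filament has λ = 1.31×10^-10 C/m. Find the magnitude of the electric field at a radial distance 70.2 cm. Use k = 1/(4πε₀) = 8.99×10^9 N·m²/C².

E ≈ 3.36 N/C

Take a coaxial cylindrical Gaussian surface of radius r = 70.2 cm and length L.
Q_enc = λL, so λ_enc = 1.31×10^-10 C/m.
Since E is radial and uniform over the curved surface, Φ = E·2πrL = Q_enc/ε₀ = λ_enc L/ε₀.
E = 2k|λ_enc|/r = 2(8.99×10^9)(1.31×10^-10)/(0.702) = 3.36 N/C.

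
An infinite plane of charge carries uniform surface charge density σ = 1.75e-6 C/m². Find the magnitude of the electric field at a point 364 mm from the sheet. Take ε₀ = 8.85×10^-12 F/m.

E = 9.89×10^4 N/C

By planar symmetry E is perpendicular to the sheet and uniform; use a Gaussian pillbox with flat faces of area A on each side of the sheet.
Flux Φ = 2EA and Q_enc = σA, so 2EA = σA/ε₀ ⇒ E = |σ|/(2ε₀), independent of distance.
E = |σ|/(2ε₀) = (1.75e-6)/(2·8.85×10^-12) = 9.89×10^4 N/C.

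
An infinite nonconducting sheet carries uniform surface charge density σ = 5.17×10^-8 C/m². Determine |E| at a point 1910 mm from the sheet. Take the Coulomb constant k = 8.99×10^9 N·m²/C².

The symmetry is planar: E is normal to the sheet and the same magnitude on both sides. Take a pillbox straddling the sheet with end-cap area A.
Flux Φ = 2EA and Q_enc = σA, so 2EA = σA/ε₀ ⇒ E = |σ|/(2ε₀), independent of distance.
E = 2πk|σ| = 2π(8.99×10^9)(5.17×10^-8) = 2.92×10^3 N/C.

2.92×10^3 N/C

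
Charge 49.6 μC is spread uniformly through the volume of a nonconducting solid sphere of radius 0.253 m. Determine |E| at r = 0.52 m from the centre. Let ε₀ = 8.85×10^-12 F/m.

Take a concentric spherical Gaussian surface of radius r = 0.52 m (r > R, so the entire charge is enclosed).
Q_enc = 49.6 μC = 4.96×10^-5 C.
Gauss's law: E·4πr² = Q_enc/ε₀.
E = |Q_enc|/(4πε₀r²) = (4.96×10^-5)/(4π·8.85×10^-12·(0.52)²) = 1.65e6 N/C.

|E| ≈ 1.65e6 N/C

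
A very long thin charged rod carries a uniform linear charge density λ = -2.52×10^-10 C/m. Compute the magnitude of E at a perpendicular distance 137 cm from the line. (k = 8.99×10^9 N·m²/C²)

|E| = 3.31 N/C

By cylindrical symmetry E is radial; use a coaxial Gaussian cylinder of radius 137 cm and length L.
Q_enc = λL, so λ_enc = -2.52×10^-10 C/m.
Applying ∮E·dA = Q_enc/ε₀ with the end caps contributing no flux:
E = 2k|λ_enc|/r = 2(8.99×10^9)(2.52×10^-10)/(1.37) = 3.31 N/C.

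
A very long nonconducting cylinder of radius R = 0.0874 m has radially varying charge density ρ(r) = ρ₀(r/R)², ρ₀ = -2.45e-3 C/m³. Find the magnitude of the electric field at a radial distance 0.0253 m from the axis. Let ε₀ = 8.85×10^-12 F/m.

Take a coaxial cylindrical Gaussian surface of radius r = 0.0253 m and length L (r < R).
Integrating ρ over the cross-section to radius r: λ_enc = (2πρ₀/R²) ∫₀^r r'^3 dr' = 2πρ₀ r^4/(4·R²) = -2.064×10^-7 C/m.
Applying ∮E·dA = Q_enc/ε₀ with the end caps contributing no flux:
E = |λ_enc|/(2πε₀r) = (2.064e-7)/(2π·8.85×10^-12·0.0253) = 1.47×10^5 N/C.

|E| = 1.47e5 V/m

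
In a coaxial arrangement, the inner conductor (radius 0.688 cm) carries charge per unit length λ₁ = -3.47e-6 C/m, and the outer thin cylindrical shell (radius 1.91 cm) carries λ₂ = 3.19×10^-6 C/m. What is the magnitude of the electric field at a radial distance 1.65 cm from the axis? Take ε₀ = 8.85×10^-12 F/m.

|E| ≈ 3.78×10^6 N/C

By cylindrical symmetry E is radial; use a coaxial Gaussian cylinder of radius 1.65 cm and length L (between the conductors, 0.688 cm < r < 1.91 cm).
Only the inner wire is enclosed; the outer shell contributes nothing inside itself. λ_enc = λ₁ = -3.47×10^-6 C/m.
Since E is radial and uniform over the curved surface, Φ = E·2πrL = Q_enc/ε₀ = λ_enc L/ε₀.
E = |λ_enc|/(2πε₀r) = (3.47e-6)/(2π·8.85×10^-12·0.0165) = 3.78×10^6 N/C.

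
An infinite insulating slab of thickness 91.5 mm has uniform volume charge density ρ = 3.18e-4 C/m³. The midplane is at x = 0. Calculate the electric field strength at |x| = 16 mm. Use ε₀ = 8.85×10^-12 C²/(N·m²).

By symmetry E is perpendicular to the slab. A Gaussian pillbox from −16 mm to +16 mm (face area A) lies entirely within the slab.
Q_enc = ρ·(2x)·A and flux = 2EA, so 2EA = 2ρxA/ε₀ ⇒ E = |ρ|x/ε₀.
E = (3.18e-4)(0.016)/(8.85×10^-12) = 5.75e5 N/C.

E ≈ 5.75×10^5 V/m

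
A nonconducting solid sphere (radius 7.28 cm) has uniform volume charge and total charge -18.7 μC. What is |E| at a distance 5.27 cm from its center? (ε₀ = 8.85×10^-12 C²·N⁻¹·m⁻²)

|E| = 2.30×10^7 N/C

Take a concentric spherical Gaussian surface of radius r = 5.27 cm (r < R).
For a uniform sphere the enclosed fraction is (r/R)³, so Q_enc = (-18.7 μC)(0.0527/0.0728)³ = -7.094×10^-6 C.
Gauss's law: E·4πr² = Q_enc/ε₀.
E = |Q_enc|/(4πε₀r²) = (7.094e-6)/(4π·8.85×10^-12·(0.0527)²) = 2.30×10^7 N/C.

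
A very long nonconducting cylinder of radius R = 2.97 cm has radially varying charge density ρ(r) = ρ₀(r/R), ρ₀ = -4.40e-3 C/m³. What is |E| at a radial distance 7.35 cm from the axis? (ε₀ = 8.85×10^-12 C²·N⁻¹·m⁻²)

Choose a coaxial cylinder of radius r = 7.35 cm (arbitrary length L) as the Gaussian surface (r > R, full charge per length enclosed).
λ_enc = 2π ∫₀^R ρ₀(r'/R)^1 r' dr' = 2πρ₀R²/3 = -8.129e-6 C/m.
Applying ∮E·dA = Q_enc/ε₀ with the end caps contributing no flux:
E = |λ_enc|/(2πε₀r) = (8.129e-6)/(2π·8.85×10^-12·0.0735) = 1.99×10^6 N/C.

E = 1.99e6 V/m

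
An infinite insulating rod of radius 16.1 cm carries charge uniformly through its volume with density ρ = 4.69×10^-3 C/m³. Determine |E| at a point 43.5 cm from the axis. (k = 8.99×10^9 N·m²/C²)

Coaxial Gaussian cylinder, radius r = 43.5 cm, length L (r > 16.1 cm, full cross-section enclosed).
λ_enc = ρ·πR² = (4.69×10^-3)π(0.161)² = 3.819×10^-4 C/m.
Gauss's law: E·2πrL = λ_enc L/ε₀.
E = 2k|λ_enc|/r = 2(8.99×10^9)(3.819×10^-4)/(0.435) = 1.58×10^7 N/C.

E ≈ 1.58e7 V/m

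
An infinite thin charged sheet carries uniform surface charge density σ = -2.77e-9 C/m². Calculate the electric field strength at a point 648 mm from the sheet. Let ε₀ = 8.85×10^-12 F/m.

E ≈ 156 N/C

Choose a cylindrical pillbox piercing the sheet, end faces (area A) parallel to it.
Flux Φ = 2EA and Q_enc = σA, so 2EA = σA/ε₀ ⇒ E = |σ|/(2ε₀), independent of distance.
E = |σ|/(2ε₀) = (2.77×10^-9)/(2·8.85×10^-12) = 156 N/C.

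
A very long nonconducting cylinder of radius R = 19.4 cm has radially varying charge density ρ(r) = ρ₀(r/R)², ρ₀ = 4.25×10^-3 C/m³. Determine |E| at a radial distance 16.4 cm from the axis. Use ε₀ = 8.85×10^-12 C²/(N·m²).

E ≈ 1.41e7 V/m

By cylindrical symmetry E is radial; use a coaxial Gaussian cylinder of radius 16.4 cm and length L (r < R).
Integrating ρ over the cross-section to radius r: λ_enc = (2πρ₀/R²) ∫₀^r r'^3 dr' = 2πρ₀ r^4/(4·R²) = 1.283×10^-4 C/m.
Gauss's law: E·2πrL = λ_enc L/ε₀.
E = |λ_enc|/(2πε₀r) = (1.283e-4)/(2π·8.85×10^-12·0.164) = 1.41×10^7 N/C.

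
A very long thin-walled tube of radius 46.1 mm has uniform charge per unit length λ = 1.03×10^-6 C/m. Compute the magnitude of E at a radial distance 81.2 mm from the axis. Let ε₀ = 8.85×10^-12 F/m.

Take a coaxial cylindrical Gaussian surface of radius r = 81.2 mm and length L (r > 46.1 mm).
The full line charge is enclosed: λ_enc = 1.03×10^-6 C/m.
Applying ∮E·dA = Q_enc/ε₀ with the end caps contributing no flux:
E = |λ_enc|/(2πε₀r) = (1.03×10^-6)/(2π·8.85×10^-12·0.0812) = 2.28×10^5 N/C.

E ≈ 2.28e5 V/m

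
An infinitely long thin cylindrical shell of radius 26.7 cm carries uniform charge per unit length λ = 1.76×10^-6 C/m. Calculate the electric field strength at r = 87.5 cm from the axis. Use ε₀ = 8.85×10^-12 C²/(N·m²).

Choose a coaxial cylinder of radius r = 87.5 cm (arbitrary length L) as the Gaussian surface (r > 26.7 cm).
The full line charge is enclosed: λ_enc = 1.76×10^-6 C/m.
By Gauss's law (flux through the curved wall only), E·2πrL = λ_enc L/ε₀.
E = |λ_enc|/(2πε₀r) = (1.76e-6)/(2π·8.85×10^-12·0.875) = 3.62e4 N/C.

|E| = 3.62×10^4 N/C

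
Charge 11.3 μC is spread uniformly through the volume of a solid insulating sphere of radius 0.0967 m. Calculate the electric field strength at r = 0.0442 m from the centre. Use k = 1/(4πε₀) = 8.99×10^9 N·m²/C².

|E| ≈ 4.97×10^6 N/C

By spherical symmetry E is radial; choose a Gaussian sphere of radius r = 0.0442 m (r < R).
For a uniform sphere the enclosed fraction is (r/R)³, so Q_enc = (11.3 μC)(0.0442/0.0967)³ = 1.079×10^-6 C.
Since E is radial and uniform over the Gaussian sphere, Φ = E·4πr² = Q_enc/ε₀.
E = k|Q_enc|/r² = (8.99×10^9)(1.079e-6)/(0.0442)² = 4.97×10^6 N/C.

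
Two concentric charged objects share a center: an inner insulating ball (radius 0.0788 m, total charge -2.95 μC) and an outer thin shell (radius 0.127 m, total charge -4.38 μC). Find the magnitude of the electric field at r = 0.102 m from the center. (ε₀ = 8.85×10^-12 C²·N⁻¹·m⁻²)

|E| ≈ 2.55×10^6 N/C

Use a concentric Gaussian sphere at r = 0.102 m (between the bodies, 0.0788 m < r < 0.127 m).
Only the inner charge is enclosed; the outer shell contributes nothing inside itself. Q_enc = -2.95 μC = -2.95×10^-6 C.
Gauss's law: E·4πr² = Q_enc/ε₀.
E = |Q_enc|/(4πε₀r²) = (2.95e-6)/(4π·8.85×10^-12·(0.102)²) = 2.55e6 N/C.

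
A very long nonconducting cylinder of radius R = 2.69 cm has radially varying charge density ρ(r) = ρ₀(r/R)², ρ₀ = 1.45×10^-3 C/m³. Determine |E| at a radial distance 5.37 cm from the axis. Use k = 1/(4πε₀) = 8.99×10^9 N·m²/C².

|E| ≈ 5.52×10^5 V/m

Choose a coaxial cylinder of radius r = 5.37 cm (arbitrary length L) as the Gaussian surface (r > R, full charge per length enclosed).
λ_enc = 2π ∫₀^R ρ₀(r'/R)^2 r' dr' = 2πρ₀R²/4 = 1.648×10^-6 C/m.
Gauss's law: E·2πrL = λ_enc L/ε₀.
E = 2k|λ_enc|/r = 2(8.99×10^9)(1.648e-6)/(0.0537) = 5.52×10^5 N/C.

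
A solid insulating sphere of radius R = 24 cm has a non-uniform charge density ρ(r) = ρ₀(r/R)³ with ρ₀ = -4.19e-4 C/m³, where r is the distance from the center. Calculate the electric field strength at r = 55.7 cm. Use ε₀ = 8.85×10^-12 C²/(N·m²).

By spherical symmetry E is radial; choose a Gaussian sphere of radius r = 55.7 cm (r > R, all charge enclosed).
Q_enc = 4π ∫₀^R ρ₀(r'/R)^3 r'² dr' = 4πρ₀R³/6 = -1.213×10^-5 C.
Since E is radial and uniform over the Gaussian sphere, Φ = E·4πr² = Q_enc/ε₀.
E = |Q_enc|/(4πε₀r²) = (1.213×10^-5)/(4π·8.85×10^-12·(0.557)²) = 3.52×10^5 N/C.

E ≈ 3.52×10^5 V/m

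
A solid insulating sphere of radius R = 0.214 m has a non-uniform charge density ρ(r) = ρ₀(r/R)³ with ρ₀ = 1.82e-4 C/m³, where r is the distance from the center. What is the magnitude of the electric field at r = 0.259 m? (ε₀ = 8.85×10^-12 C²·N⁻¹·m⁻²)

By spherical symmetry E is radial; choose a Gaussian sphere of radius r = 0.259 m (r > R, all charge enclosed).
Q_enc = 4π ∫₀^R ρ₀(r'/R)^3 r'² dr' = 4πρ₀R³/6 = 3.736e-6 C.
Gauss's law: E·4πr² = Q_enc/ε₀.
E = |Q_enc|/(4πε₀r²) = (3.736×10^-6)/(4π·8.85×10^-12·(0.259)²) = 5.01e5 N/C.

E ≈ 5.01×10^5 N/C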